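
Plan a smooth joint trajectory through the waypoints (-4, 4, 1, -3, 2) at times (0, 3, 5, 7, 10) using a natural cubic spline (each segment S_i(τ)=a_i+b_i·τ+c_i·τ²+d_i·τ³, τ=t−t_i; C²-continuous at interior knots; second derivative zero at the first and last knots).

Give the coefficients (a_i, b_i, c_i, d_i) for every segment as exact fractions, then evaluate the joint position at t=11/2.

Δ: Δ0=8/3, Δ1=-3/2, Δ2=-2, Δ3=5/3
row 1: diag=10, rhs=-25; c'=1/5, d'=-5/2
row 2: denom=8−2·1/5=38/5; d'=(-3−2·-5/2)/(38/5)=5/19
row 3: denom=10−2·5/19=180/19; d'=(22−2·5/19)/(180/19)=34/15
back: M3=34/15
back: M2=5/19−5/19·34/15=-1/3
back: M1=-5/2−1/5·-1/3=-73/30
M: M0=0, M1=-73/30, M2=-1/3, M3=34/15, M4=0
seg 0: a=-4, c=M0/2=0, d=(M1−M0)/(6·3)=-73/540, b=Δ0−h0·(2M0+M1)/6=233/60
seg 1: a=4, c=M1/2=-73/60, d=(M2−M1)/(6·2)=7/40, b=Δ1−h1·(2M1+M2)/6=7/30
seg 2: a=1, c=M2/2=-1/6, d=(M3−M2)/(6·2)=13/60, b=Δ2−h2·(2M2+M3)/6=-38/15
seg 3: a=-3, c=M3/2=17/15, d=(M4−M3)/(6·3)=-17/135, b=Δ3−h3·(2M3+M4)/6=-3/5
t_q=11/2 → seg 2, τ=1/2; S=1+-38/15·τ+-1/6·τ²+13/60·τ³=-9/32

  seg 0: a=-4 b=233/60 c=0 d=-73/540
  seg 1: a=4 b=7/30 c=-73/60 d=7/40
  seg 2: a=1 b=-38/15 c=-1/6 d=13/60
  seg 3: a=-3 b=-3/5 c=17/15 d=-17/135
S(11/2) = -9/32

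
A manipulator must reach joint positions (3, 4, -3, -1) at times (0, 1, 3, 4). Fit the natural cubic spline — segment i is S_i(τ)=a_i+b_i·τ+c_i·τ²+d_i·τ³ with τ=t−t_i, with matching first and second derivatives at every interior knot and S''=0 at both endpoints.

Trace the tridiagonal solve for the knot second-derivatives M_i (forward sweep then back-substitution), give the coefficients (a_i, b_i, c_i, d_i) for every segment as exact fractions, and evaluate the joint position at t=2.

  seg 0: a=3 b=35/16 c=0 d=-19/16
  seg 1: a=4 b=-11/8 c=-57/16 d=5/4
  seg 2: a=-3 b=-5/8 c=63/16 d=-21/16
S(2) = 5/16

Δ: Δ0=1, Δ1=-7/2, Δ2=2
row 1: diag=6, rhs=-27; c'=1/3, d'=-9/2
row 2: denom=6−2·1/3=16/3; d'=(33−2·-9/2)/(16/3)=63/8
back: M2=63/8
back: M1=-9/2−1/3·63/8=-57/8
M: M0=0, M1=-57/8, M2=63/8, M3=0
seg 0: a=3, c=M0/2=0, d=(M1−M0)/(6·1)=-19/16, b=Δ0−h0·(2M0+M1)/6=35/16
seg 1: a=4, c=M1/2=-57/16, d=(M2−M1)/(6·2)=5/4, b=Δ1−h1·(2M1+M2)/6=-11/8
seg 2: a=-3, c=M2/2=63/16, d=(M3−M2)/(6·1)=-21/16, b=Δ2−h2·(2M2+M3)/6=-5/8
t_q=2 → seg 1, τ=1; S=4+-11/8·τ+-57/16·τ²+5/4·τ³=5/16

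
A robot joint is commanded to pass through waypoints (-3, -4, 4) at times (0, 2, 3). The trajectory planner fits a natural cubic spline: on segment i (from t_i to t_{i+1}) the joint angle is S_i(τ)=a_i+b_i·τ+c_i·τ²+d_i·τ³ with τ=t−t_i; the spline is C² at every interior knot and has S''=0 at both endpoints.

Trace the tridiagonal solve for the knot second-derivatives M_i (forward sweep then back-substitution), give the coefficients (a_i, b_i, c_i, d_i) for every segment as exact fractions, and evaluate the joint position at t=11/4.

Δ: Δ0=-1/2, Δ1=8
row 1: diag=6, rhs=51; c'=1/6, d'=17/2
back: M1=17/2
M: M0=0, M1=17/2, M2=0
seg 0: a=-3, c=M0/2=0, d=(M1−M0)/(6·2)=17/24, b=Δ0−h0·(2M0+M1)/6=-10/3
seg 1: a=-4, c=M1/2=17/4, d=(M2−M1)/(6·1)=-17/12, b=Δ1−h1·(2M1+M2)/6=31/6
t_q=11/4 → seg 1, τ=3/4; S=-4+31/6·τ+17/4·τ²+-17/12·τ³=427/256

  seg 0: a=-3 b=-10/3 c=0 d=17/24
  seg 1: a=-4 b=31/6 c=17/4 d=-17/12
S(11/4) = 427/256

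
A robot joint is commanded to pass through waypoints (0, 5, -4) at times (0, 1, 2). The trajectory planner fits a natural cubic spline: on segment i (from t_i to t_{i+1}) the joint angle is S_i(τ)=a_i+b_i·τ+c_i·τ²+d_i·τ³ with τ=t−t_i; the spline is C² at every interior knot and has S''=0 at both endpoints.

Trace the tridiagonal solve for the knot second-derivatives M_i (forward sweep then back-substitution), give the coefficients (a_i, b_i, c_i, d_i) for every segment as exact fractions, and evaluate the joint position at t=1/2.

Δ: Δ0=5, Δ1=-9
row 1: diag=4, rhs=-84; c'=1/4, d'=-21
back: M1=-21
M: M0=0, M1=-21, M2=0
seg 0: a=0, c=M0/2=0, d=(M1−M0)/(6·1)=-7/2, b=Δ0−h0·(2M0+M1)/6=17/2
seg 1: a=5, c=M1/2=-21/2, d=(M2−M1)/(6·1)=7/2, b=Δ1−h1·(2M1+M2)/6=-2
t_q=1/2 → seg 0, τ=1/2; S=0+17/2·τ+0·τ²+-7/2·τ³=61/16

  seg 0: a=0 b=17/2 c=0 d=-7/2
  seg 1: a=5 b=-2 c=-21/2 d=7/2
S(1/2) = 61/16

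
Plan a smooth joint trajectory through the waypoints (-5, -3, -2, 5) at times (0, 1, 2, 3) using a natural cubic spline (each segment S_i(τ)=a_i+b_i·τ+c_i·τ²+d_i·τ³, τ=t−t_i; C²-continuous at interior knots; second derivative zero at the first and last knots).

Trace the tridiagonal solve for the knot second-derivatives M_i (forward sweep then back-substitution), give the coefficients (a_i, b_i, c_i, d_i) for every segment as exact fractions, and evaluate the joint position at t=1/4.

  seg 0: a=-5 b=8/3 c=0 d=-2/3
  seg 1: a=-3 b=2/3 c=-2 d=7/3
  seg 2: a=-2 b=11/3 c=5 d=-5/3
S(1/4) = -139/32

Δ: Δ0=2, Δ1=1, Δ2=7
row 1: diag=4, rhs=-6; c'=1/4, d'=-3/2
row 2: denom=4−1·1/4=15/4; d'=(36−1·-3/2)/(15/4)=10
back: M2=10
back: M1=-3/2−1/4·10=-4
M: M0=0, M1=-4, M2=10, M3=0
seg 0: a=-5, c=M0/2=0, d=(M1−M0)/(6·1)=-2/3, b=Δ0−h0·(2M0+M1)/6=8/3
seg 1: a=-3, c=M1/2=-2, d=(M2−M1)/(6·1)=7/3, b=Δ1−h1·(2M1+M2)/6=2/3
seg 2: a=-2, c=M2/2=5, d=(M3−M2)/(6·1)=-5/3, b=Δ2−h2·(2M2+M3)/6=11/3
t_q=1/4 → seg 0, τ=1/4; S=-5+8/3·τ+0·τ²+-2/3·τ³=-139/32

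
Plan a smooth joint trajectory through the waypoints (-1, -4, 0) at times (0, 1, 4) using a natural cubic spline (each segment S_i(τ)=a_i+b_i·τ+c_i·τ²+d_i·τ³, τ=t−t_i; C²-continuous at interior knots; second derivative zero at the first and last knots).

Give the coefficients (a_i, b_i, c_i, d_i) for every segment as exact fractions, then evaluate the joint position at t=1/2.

  seg 0: a=-1 b=-85/24 c=0 d=13/24
  seg 1: a=-4 b=-23/12 c=13/8 d=-13/72
S(1/2) = -173/64

Δ: Δ0=-3, Δ1=4/3
row 1: diag=8, rhs=26; c'=3/8, d'=13/4
back: M1=13/4
M: M0=0, M1=13/4, M2=0
seg 0: a=-1, c=M0/2=0, d=(M1−M0)/(6·1)=13/24, b=Δ0−h0·(2M0+M1)/6=-85/24
seg 1: a=-4, c=M1/2=13/8, d=(M2−M1)/(6·3)=-13/72, b=Δ1−h1·(2M1+M2)/6=-23/12
t_q=1/2 → seg 0, τ=1/2; S=-1+-85/24·τ+0·τ²+13/24·τ³=-173/64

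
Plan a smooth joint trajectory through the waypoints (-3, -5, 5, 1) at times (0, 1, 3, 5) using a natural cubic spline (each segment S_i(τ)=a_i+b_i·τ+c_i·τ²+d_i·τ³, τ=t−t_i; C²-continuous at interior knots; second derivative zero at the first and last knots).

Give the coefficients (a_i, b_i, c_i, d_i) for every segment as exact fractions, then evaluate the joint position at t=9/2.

Δ: Δ0=-2, Δ1=5, Δ2=-2
row 1: diag=6, rhs=42; c'=1/3, d'=7
row 2: denom=8−2·1/3=22/3; d'=(-42−2·7)/(22/3)=-84/11
back: M2=-84/11
back: M1=7−1/3·-84/11=105/11
M: M0=0, M1=105/11, M2=-84/11, M3=0
seg 0: a=-3, c=M0/2=0, d=(M1−M0)/(6·1)=35/22, b=Δ0−h0·(2M0+M1)/6=-79/22
seg 1: a=-5, c=M1/2=105/22, d=(M2−M1)/(6·2)=-63/44, b=Δ1−h1·(2M1+M2)/6=13/11
seg 2: a=5, c=M2/2=-42/11, d=(M3−M2)/(6·2)=7/11, b=Δ2−h2·(2M2+M3)/6=34/11
t_q=9/2 → seg 2, τ=3/2; S=5+34/11·τ+-42/11·τ²+7/11·τ³=281/88

  seg 0: a=-3 b=-79/22 c=0 d=35/22
  seg 1: a=-5 b=13/11 c=105/22 d=-63/44
  seg 2: a=5 b=34/11 c=-42/11 d=7/11
S(9/2) = 281/88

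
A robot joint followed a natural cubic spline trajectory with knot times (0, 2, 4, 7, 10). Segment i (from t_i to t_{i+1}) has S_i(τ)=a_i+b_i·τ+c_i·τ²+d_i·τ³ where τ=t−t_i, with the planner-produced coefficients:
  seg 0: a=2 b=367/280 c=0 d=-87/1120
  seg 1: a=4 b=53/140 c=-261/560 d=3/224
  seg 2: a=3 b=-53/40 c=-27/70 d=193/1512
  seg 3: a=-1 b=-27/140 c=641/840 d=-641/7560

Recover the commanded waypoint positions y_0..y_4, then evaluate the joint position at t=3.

y_0=2 y_1=4 y_2=3 y_3=-1 y_4=3
S(3) = 4397/1120

y_0 = S_0(0) = a_0 = 2
y_1 = S_1(0) = a_1 = 4
y_2 = S_2(0) = a_2 = 3
y_3 = S_3(0) = a_3 = -1
y_4 = S_3(3) = 3
t_q=3 is in segment 1 (τ=1); S_1(τ)=4397/1120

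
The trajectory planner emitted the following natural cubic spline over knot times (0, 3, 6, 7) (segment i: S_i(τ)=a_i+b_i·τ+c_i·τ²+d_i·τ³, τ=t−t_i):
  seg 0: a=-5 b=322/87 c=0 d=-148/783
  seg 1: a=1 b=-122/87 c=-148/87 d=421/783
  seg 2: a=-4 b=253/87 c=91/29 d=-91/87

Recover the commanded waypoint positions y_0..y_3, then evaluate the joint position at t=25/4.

y_0=-5 y_1=1 y_2=-4 y_3=1
S(25/4) = -5741/1856

y_0 = S_0(0) = a_0 = -5
y_1 = S_1(0) = a_1 = 1
y_2 = S_2(0) = a_2 = -4
y_3 = S_2(1) = 1
t_q=25/4 is in segment 2 (τ=1/4); S_2(τ)=-5741/1856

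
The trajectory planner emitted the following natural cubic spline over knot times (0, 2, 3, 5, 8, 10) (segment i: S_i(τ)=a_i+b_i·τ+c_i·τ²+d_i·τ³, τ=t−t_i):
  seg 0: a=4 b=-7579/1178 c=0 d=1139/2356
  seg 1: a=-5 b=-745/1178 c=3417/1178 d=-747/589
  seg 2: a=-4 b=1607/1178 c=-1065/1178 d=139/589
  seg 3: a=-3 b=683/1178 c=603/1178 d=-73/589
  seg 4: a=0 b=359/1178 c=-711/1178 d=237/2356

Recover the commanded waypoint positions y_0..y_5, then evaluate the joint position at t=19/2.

y_0=4 y_1=-5 y_2=-4 y_3=-3 y_4=0 y_5=-1
S(19/2) = -10581/18848

y_0 = S_0(0) = a_0 = 4
y_1 = S_1(0) = a_1 = -5
y_2 = S_2(0) = a_2 = -4
y_3 = S_3(0) = a_3 = -3
y_4 = S_4(0) = a_4 = 0
y_5 = S_4(2) = -1
t_q=19/2 is in segment 4 (τ=3/2); S_4(τ)=-10581/18848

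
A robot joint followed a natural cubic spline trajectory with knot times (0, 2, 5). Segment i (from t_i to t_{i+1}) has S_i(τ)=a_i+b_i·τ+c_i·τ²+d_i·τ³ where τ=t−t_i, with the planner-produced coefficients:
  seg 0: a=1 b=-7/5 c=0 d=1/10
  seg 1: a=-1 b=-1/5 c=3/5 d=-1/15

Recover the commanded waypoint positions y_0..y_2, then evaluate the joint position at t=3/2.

y_0 = S_0(0) = a_0 = 1
y_1 = S_1(0) = a_1 = -1
y_2 = S_1(3) = 2
t_q=3/2 is in segment 0 (τ=3/2); S_0(τ)=-61/80

y_0=1 y_1=-1 y_2=2
S(3/2) = -61/80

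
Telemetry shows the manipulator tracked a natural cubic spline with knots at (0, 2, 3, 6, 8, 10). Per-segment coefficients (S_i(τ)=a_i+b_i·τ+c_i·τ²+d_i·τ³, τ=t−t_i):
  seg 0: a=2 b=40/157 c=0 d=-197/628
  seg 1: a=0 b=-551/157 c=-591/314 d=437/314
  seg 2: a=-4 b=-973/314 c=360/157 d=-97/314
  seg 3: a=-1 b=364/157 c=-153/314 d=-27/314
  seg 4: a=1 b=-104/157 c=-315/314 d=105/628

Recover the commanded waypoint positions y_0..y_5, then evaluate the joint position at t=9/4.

y_0=2 y_1=0 y_2=-4 y_3=-1 y_4=1 y_5=-3
S(9/4) = -19559/20096

y_0 = S_0(0) = a_0 = 2
y_1 = S_1(0) = a_1 = 0
y_2 = S_2(0) = a_2 = -4
y_3 = S_3(0) = a_3 = -1
y_4 = S_4(0) = a_4 = 1
y_5 = S_4(2) = -3
t_q=9/4 is in segment 1 (τ=1/4); S_1(τ)=-19559/20096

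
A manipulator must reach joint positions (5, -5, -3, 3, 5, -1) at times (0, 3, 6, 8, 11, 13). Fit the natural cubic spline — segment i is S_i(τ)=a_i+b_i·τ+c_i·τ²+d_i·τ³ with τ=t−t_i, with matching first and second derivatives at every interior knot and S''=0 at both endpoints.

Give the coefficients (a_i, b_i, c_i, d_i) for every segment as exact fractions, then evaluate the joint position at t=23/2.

Δ: Δ0=-10/3, Δ1=2/3, Δ2=3, Δ3=2/3, Δ4=-3
row 1: diag=12, rhs=24; c'=1/4, d'=2
row 2: denom=10−3·1/4=37/4; d'=(14−3·2)/(37/4)=32/37
row 3: denom=10−2·8/37=354/37; d'=(-14−2·32/37)/(354/37)=-97/59
row 4: denom=10−3·37/118=1069/118; d'=(-22−3·-97/59)/(1069/118)=-2014/1069
back: M4=-2014/1069
back: M3=-97/59−37/118·-2014/1069=-1126/1069
back: M2=32/37−8/37·-1126/1069=1168/1069
back: M1=2−1/4·1168/1069=1846/1069
M: M0=0, M1=1846/1069, M2=1168/1069, M3=-1126/1069, M4=-2014/1069, M5=0
seg 0: a=5, c=M0/2=0, d=(M1−M0)/(6·3)=923/9621, b=Δ0−h0·(2M0+M1)/6=-13459/3207
seg 1: a=-5, c=M1/2=923/1069, d=(M2−M1)/(6·3)=-113/3207, b=Δ1−h1·(2M1+M2)/6=-5152/3207
seg 2: a=-3, c=M2/2=584/1069, d=(M3−M2)/(6·2)=-1147/6414, b=Δ2−h2·(2M2+M3)/6=8411/3207
seg 3: a=3, c=M3/2=-563/1069, d=(M4−M3)/(6·3)=-148/3207, b=Δ3−h3·(2M3+M4)/6=8537/3207
seg 4: a=5, c=M4/2=-1007/1069, d=(M5−M4)/(6·2)=1007/6414, b=Δ4−h4·(2M4+M5)/6=-5593/3207
t_q=23/2 → seg 4, τ=1/2; S=5+-5593/3207·τ+-1007/1069·τ²+1007/6414·τ³=66913/17104

  seg 0: a=5 b=-13459/3207 c=0 d=923/9621
  seg 1: a=-5 b=-5152/3207 c=923/1069 d=-113/3207
  seg 2: a=-3 b=8411/3207 c=584/1069 d=-1147/6414
  seg 3: a=3 b=8537/3207 c=-563/1069 d=-148/3207
  seg 4: a=5 b=-5593/3207 c=-1007/1069 d=1007/6414
S(23/2) = 66913/17104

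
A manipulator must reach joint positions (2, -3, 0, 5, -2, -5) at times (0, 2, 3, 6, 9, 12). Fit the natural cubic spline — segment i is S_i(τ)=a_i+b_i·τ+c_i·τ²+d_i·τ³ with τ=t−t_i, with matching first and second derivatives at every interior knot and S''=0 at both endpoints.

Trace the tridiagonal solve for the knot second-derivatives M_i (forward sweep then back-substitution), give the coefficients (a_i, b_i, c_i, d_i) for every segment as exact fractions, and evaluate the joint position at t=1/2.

  seg 0: a=2 b=-16655/3798 c=0 d=895/1899
  seg 1: a=-3 b=4825/3798 c=1790/633 d=-4171/3798
  seg 2: a=0 b=6896/1899 c=-197/422 d=-2143/34182
  seg 3: a=5 b=-3275/3798 c=-1958/1899 d=6161/34182
  seg 4: a=-2 b=-4144/1899 c=2245/3798 d=-2245/34182
S(1/2) = -677/5064

Δ: Δ0=-5/2, Δ1=3, Δ2=5/3, Δ3=-7/3, Δ4=-1
row 1: diag=6, rhs=33; c'=1/6, d'=11/2
row 2: denom=8−1·1/6=47/6; d'=(-8−1·11/2)/(47/6)=-81/47
row 3: denom=12−3·18/47=510/47; d'=(-24−3·-81/47)/(510/47)=-59/34
row 4: denom=12−3·47/170=1899/170; d'=(8−3·-59/34)/(1899/170)=2245/1899
back: M4=2245/1899
back: M3=-59/34−47/170·2245/1899=-3916/1899
back: M2=-81/47−18/47·-3916/1899=-197/211
back: M1=11/2−1/6·-197/211=3580/633
M: M0=0, M1=3580/633, M2=-197/211, M3=-3916/1899, M4=2245/1899, M5=0
seg 0: a=2, c=M0/2=0, d=(M1−M0)/(6·2)=895/1899, b=Δ0−h0·(2M0+M1)/6=-16655/3798
seg 1: a=-3, c=M1/2=1790/633, d=(M2−M1)/(6·1)=-4171/3798, b=Δ1−h1·(2M1+M2)/6=4825/3798
seg 2: a=0, c=M2/2=-197/422, d=(M3−M2)/(6·3)=-2143/34182, b=Δ2−h2·(2M2+M3)/6=6896/1899
seg 3: a=5, c=M3/2=-1958/1899, d=(M4−M3)/(6·3)=6161/34182, b=Δ3−h3·(2M3+M4)/6=-3275/3798
seg 4: a=-2, c=M4/2=2245/3798, d=(M5−M4)/(6·3)=-2245/34182, b=Δ4−h4·(2M4+M5)/6=-4144/1899
t_q=1/2 → seg 0, τ=1/2; S=2+-16655/3798·τ+0·τ²+895/1899·τ³=-677/5064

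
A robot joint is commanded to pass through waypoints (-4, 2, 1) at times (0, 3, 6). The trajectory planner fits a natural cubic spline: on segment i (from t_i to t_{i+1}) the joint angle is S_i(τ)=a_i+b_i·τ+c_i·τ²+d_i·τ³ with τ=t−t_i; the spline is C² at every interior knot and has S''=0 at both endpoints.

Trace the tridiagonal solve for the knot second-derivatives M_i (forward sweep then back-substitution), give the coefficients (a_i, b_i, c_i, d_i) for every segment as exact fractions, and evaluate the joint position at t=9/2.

Δ: Δ0=2, Δ1=-1/3
row 1: diag=12, rhs=-14; c'=1/4, d'=-7/6
back: M1=-7/6
M: M0=0, M1=-7/6, M2=0
seg 0: a=-4, c=M0/2=0, d=(M1−M0)/(6·3)=-7/108, b=Δ0−h0·(2M0+M1)/6=31/12
seg 1: a=2, c=M1/2=-7/12, d=(M2−M1)/(6·3)=7/108, b=Δ1−h1·(2M1+M2)/6=5/6
t_q=9/2 → seg 1, τ=3/2; S=2+5/6·τ+-7/12·τ²+7/108·τ³=69/32

  seg 0: a=-4 b=31/12 c=0 d=-7/108
  seg 1: a=2 b=5/6 c=-7/12 d=7/108
S(9/2) = 69/32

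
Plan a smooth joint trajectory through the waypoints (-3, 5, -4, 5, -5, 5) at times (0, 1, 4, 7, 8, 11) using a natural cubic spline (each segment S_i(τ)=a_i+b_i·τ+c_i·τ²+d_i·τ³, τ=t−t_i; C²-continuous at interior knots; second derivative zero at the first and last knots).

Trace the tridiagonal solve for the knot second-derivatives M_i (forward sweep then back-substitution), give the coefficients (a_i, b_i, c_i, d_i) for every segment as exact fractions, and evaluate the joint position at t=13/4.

  seg 0: a=-3 b=16318/1635 c=0 d=-3238/1635
  seg 1: a=5 b=6604/1635 c=-3238/545 d=17633/14715
  seg 2: a=-4 b=1219/1635 c=7919/1635 d=-20071/14715
  seg 3: a=5 b=-2296/327 c=-12152/1635 d=7282/1635
  seg 4: a=-5 b=-4646/545 c=9694/1635 d=-9694/14715
S(13/4) = -81629/34880

Δ: Δ0=8, Δ1=-3, Δ2=3, Δ3=-10, Δ4=10/3
row 1: diag=8, rhs=-66; c'=3/8, d'=-33/4
row 2: denom=12−3·3/8=87/8; d'=(36−3·-33/4)/(87/8)=162/29
row 3: denom=8−3·8/29=208/29; d'=(-78−3·162/29)/(208/29)=-687/52
row 4: denom=8−1·29/208=1635/208; d'=(80−1·-687/52)/(1635/208)=19388/1635
back: M4=19388/1635
back: M3=-687/52−29/208·19388/1635=-24304/1635
back: M2=162/29−8/29·-24304/1635=15838/1635
back: M1=-33/4−3/8·15838/1635=-6476/545
M: M0=0, M1=-6476/545, M2=15838/1635, M3=-24304/1635, M4=19388/1635, M5=0
seg 0: a=-3, c=M0/2=0, d=(M1−M0)/(6·1)=-3238/1635, b=Δ0−h0·(2M0+M1)/6=16318/1635
seg 1: a=5, c=M1/2=-3238/545, d=(M2−M1)/(6·3)=17633/14715, b=Δ1−h1·(2M1+M2)/6=6604/1635
seg 2: a=-4, c=M2/2=7919/1635, d=(M3−M2)/(6·3)=-20071/14715, b=Δ2−h2·(2M2+M3)/6=1219/1635
seg 3: a=5, c=M3/2=-12152/1635, d=(M4−M3)/(6·1)=7282/1635, b=Δ3−h3·(2M3+M4)/6=-2296/327
seg 4: a=-5, c=M4/2=9694/1635, d=(M5−M4)/(6·3)=-9694/14715, b=Δ4−h4·(2M4+M5)/6=-4646/545
t_q=13/4 → seg 1, τ=9/4; S=5+6604/1635·τ+-3238/545·τ²+17633/14715·τ³=-81629/34880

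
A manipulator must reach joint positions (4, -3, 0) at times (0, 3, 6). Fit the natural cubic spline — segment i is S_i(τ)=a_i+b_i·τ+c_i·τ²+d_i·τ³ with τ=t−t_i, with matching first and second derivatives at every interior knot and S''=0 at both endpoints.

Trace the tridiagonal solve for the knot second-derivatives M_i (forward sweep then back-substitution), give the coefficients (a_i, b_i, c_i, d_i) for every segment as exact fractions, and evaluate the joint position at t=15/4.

Δ: Δ0=-7/3, Δ1=1
row 1: diag=12, rhs=20; c'=1/4, d'=5/3
back: M1=5/3
M: M0=0, M1=5/3, M2=0
seg 0: a=4, c=M0/2=0, d=(M1−M0)/(6·3)=5/54, b=Δ0−h0·(2M0+M1)/6=-19/6
seg 1: a=-3, c=M1/2=5/6, d=(M2−M1)/(6·3)=-5/54, b=Δ1−h1·(2M1+M2)/6=-2/3
t_q=15/4 → seg 1, τ=3/4; S=-3+-2/3·τ+5/6·τ²+-5/54·τ³=-393/128

  seg 0: a=4 b=-19/6 c=0 d=5/54
  seg 1: a=-3 b=-2/3 c=5/6 d=-5/54
S(15/4) = -393/128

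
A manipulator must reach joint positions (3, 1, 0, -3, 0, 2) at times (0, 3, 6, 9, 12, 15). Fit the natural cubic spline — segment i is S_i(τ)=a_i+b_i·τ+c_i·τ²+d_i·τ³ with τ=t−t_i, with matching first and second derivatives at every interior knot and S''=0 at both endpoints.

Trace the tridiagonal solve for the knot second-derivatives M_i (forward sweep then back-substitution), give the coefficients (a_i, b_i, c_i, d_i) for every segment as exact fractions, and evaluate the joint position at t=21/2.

  seg 0: a=3 b=-529/627 c=0 d=37/1881
  seg 1: a=1 b=-196/627 c=37/209 d=-346/5643
  seg 2: a=0 b=-568/627 c=-235/627 d=34/297
  seg 3: a=-3 b=-40/627 c=137/209 d=-566/5643
  seg 4: a=0 b=728/627 c=-155/627 d=155/5643
S(21/2) = -819/418

Δ: Δ0=-2/3, Δ1=-1/3, Δ2=-1, Δ3=1, Δ4=2/3
row 1: diag=12, rhs=2; c'=1/4, d'=1/6
row 2: denom=12−3·1/4=45/4; d'=(-4−3·1/6)/(45/4)=-2/5
row 3: denom=12−3·4/15=56/5; d'=(12−3·-2/5)/(56/5)=33/28
row 4: denom=12−3·15/56=627/56; d'=(-2−3·33/28)/(627/56)=-310/627
back: M4=-310/627
back: M3=33/28−15/56·-310/627=274/209
back: M2=-2/5−4/15·274/209=-470/627
back: M1=1/6−1/4·-470/627=74/209
M: M0=0, M1=74/209, M2=-470/627, M3=274/209, M4=-310/627, M5=0
seg 0: a=3, c=M0/2=0, d=(M1−M0)/(6·3)=37/1881, b=Δ0−h0·(2M0+M1)/6=-529/627
seg 1: a=1, c=M1/2=37/209, d=(M2−M1)/(6·3)=-346/5643, b=Δ1−h1·(2M1+M2)/6=-196/627
seg 2: a=0, c=M2/2=-235/627, d=(M3−M2)/(6·3)=34/297, b=Δ2−h2·(2M2+M3)/6=-568/627
seg 3: a=-3, c=M3/2=137/209, d=(M4−M3)/(6·3)=-566/5643, b=Δ3−h3·(2M3+M4)/6=-40/627
seg 4: a=0, c=M4/2=-155/627, d=(M5−M4)/(6·3)=155/5643, b=Δ4−h4·(2M4+M5)/6=728/627
t_q=21/2 → seg 3, τ=3/2; S=-3+-40/627·τ+137/209·τ²+-566/5643·τ³=-819/418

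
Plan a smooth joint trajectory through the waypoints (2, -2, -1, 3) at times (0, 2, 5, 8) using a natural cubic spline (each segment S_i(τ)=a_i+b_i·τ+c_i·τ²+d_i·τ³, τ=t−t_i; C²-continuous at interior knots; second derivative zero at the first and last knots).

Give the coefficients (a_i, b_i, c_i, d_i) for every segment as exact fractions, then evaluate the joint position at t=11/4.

  seg 0: a=2 b=-272/111 c=0 d=25/222
  seg 1: a=-2 b=-122/111 c=25/37 d=-22/333
  seg 2: a=-1 b=130/111 c=3/37 d=-1/111
S(11/4) = -2927/1184

Δ: Δ0=-2, Δ1=1/3, Δ2=4/3
row 1: diag=10, rhs=14; c'=3/10, d'=7/5
row 2: denom=12−3·3/10=111/10; d'=(6−3·7/5)/(111/10)=6/37
back: M2=6/37
back: M1=7/5−3/10·6/37=50/37
M: M0=0, M1=50/37, M2=6/37, M3=0
seg 0: a=2, c=M0/2=0, d=(M1−M0)/(6·2)=25/222, b=Δ0−h0·(2M0+M1)/6=-272/111
seg 1: a=-2, c=M1/2=25/37, d=(M2−M1)/(6·3)=-22/333, b=Δ1−h1·(2M1+M2)/6=-122/111
seg 2: a=-1, c=M2/2=3/37, d=(M3−M2)/(6·3)=-1/111, b=Δ2−h2·(2M2+M3)/6=130/111
t_q=11/4 → seg 1, τ=3/4; S=-2+-122/111·τ+25/37·τ²+-22/333·τ³=-2927/1184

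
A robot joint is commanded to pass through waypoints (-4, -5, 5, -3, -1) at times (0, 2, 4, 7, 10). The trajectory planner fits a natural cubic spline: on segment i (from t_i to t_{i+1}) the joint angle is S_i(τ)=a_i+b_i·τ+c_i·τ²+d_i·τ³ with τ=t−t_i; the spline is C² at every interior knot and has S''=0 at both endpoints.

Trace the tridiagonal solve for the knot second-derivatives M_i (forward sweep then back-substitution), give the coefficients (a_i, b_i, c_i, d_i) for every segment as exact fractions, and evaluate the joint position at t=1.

  seg 0: a=-4 b=-683/280 c=0 d=543/1120
  seg 1: a=-5 b=473/140 c=1629/560 d=-235/224
  seg 2: a=5 b=97/40 c=-237/70 d=851/1512
  seg 3: a=-3 b=-377/140 c=1411/840 d=-1411/7560
S(1) = -6669/1120

Δ: Δ0=-1/2, Δ1=5, Δ2=-8/3, Δ3=2/3
row 1: diag=8, rhs=33; c'=1/4, d'=33/8
row 2: denom=10−2·1/4=19/2; d'=(-46−2·33/8)/(19/2)=-217/38
row 3: denom=12−3·6/19=210/19; d'=(20−3·-217/38)/(210/19)=1411/420
back: M3=1411/420
back: M2=-217/38−6/19·1411/420=-237/35
back: M1=33/8−1/4·-237/35=1629/280
M: M0=0, M1=1629/280, M2=-237/35, M3=1411/420, M4=0
seg 0: a=-4, c=M0/2=0, d=(M1−M0)/(6·2)=543/1120, b=Δ0−h0·(2M0+M1)/6=-683/280
seg 1: a=-5, c=M1/2=1629/560, d=(M2−M1)/(6·2)=-235/224, b=Δ1−h1·(2M1+M2)/6=473/140
seg 2: a=5, c=M2/2=-237/70, d=(M3−M2)/(6·3)=851/1512, b=Δ2−h2·(2M2+M3)/6=97/40
seg 3: a=-3, c=M3/2=1411/840, d=(M4−M3)/(6·3)=-1411/7560, b=Δ3−h3·(2M3+M4)/6=-377/140
t_q=1 → seg 0, τ=1; S=-4+-683/280·τ+0·τ²+543/1120·τ³=-6669/1120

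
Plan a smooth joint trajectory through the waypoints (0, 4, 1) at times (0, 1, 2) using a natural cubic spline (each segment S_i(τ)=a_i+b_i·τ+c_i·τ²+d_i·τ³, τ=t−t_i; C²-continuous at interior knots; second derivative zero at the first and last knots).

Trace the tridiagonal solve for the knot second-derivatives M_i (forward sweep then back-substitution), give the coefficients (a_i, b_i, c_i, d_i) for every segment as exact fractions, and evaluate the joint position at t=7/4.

  seg 0: a=0 b=23/4 c=0 d=-7/4
  seg 1: a=4 b=1/2 c=-21/4 d=7/4
S(7/4) = 553/256

Δ: Δ0=4, Δ1=-3
row 1: diag=4, rhs=-42; c'=1/4, d'=-21/2
back: M1=-21/2
M: M0=0, M1=-21/2, M2=0
seg 0: a=0, c=M0/2=0, d=(M1−M0)/(6·1)=-7/4, b=Δ0−h0·(2M0+M1)/6=23/4
seg 1: a=4, c=M1/2=-21/4, d=(M2−M1)/(6·1)=7/4, b=Δ1−h1·(2M1+M2)/6=1/2
t_q=7/4 → seg 1, τ=3/4; S=4+1/2·τ+-21/4·τ²+7/4·τ³=553/256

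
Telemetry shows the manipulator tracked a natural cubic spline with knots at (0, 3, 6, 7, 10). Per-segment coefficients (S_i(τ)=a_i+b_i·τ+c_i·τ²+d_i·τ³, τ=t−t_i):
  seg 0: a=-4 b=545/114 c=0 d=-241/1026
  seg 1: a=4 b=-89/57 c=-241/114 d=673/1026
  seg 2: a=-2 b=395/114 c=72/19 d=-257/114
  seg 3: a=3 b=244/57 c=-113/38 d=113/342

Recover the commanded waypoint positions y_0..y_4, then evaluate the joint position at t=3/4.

y_0=-4 y_1=4 y_2=-2 y_3=3 y_4=-2
S(3/4) = -1249/2432

y_0 = S_0(0) = a_0 = -4
y_1 = S_1(0) = a_1 = 4
y_2 = S_2(0) = a_2 = -2
y_3 = S_3(0) = a_3 = 3
y_4 = S_3(3) = -2
t_q=3/4 is in segment 0 (τ=3/4); S_0(τ)=-1249/2432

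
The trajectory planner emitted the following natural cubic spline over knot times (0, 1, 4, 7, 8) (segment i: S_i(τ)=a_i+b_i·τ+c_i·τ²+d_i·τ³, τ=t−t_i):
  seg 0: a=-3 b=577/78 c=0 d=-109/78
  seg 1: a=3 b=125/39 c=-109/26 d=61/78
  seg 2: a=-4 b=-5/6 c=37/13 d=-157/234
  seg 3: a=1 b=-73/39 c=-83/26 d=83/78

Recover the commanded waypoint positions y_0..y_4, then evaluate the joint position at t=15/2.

y_0=-3 y_1=3 y_2=-4 y_3=1 y_4=-3
S(15/2) = -125/208

y_0 = S_0(0) = a_0 = -3
y_1 = S_1(0) = a_1 = 3
y_2 = S_2(0) = a_2 = -4
y_3 = S_3(0) = a_3 = 1
y_4 = S_3(1) = -3
t_q=15/2 is in segment 3 (τ=1/2); S_3(τ)=-125/208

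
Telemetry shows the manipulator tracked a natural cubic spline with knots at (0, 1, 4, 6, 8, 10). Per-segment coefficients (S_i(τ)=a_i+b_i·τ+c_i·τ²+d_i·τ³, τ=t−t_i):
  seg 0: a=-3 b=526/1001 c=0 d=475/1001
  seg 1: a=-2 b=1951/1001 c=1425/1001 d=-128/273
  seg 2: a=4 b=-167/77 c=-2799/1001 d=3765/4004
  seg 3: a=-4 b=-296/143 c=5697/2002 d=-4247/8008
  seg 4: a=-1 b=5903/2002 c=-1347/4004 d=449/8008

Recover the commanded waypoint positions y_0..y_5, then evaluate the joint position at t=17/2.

y_0=-3 y_1=-2 y_2=4 y_3=-4 y_4=-1 y_5=4
S(17/2) = 3635/9152

y_0 = S_0(0) = a_0 = -3
y_1 = S_1(0) = a_1 = -2
y_2 = S_2(0) = a_2 = 4
y_3 = S_3(0) = a_3 = -4
y_4 = S_4(0) = a_4 = -1
y_5 = S_4(2) = 4
t_q=17/2 is in segment 4 (τ=1/2); S_4(τ)=3635/9152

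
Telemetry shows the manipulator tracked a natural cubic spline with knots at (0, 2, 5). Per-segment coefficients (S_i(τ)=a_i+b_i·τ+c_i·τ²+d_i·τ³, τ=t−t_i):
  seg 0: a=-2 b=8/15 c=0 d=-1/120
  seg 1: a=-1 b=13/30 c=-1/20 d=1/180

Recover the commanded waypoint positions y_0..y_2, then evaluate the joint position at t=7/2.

y_0 = S_0(0) = a_0 = -2
y_1 = S_1(0) = a_1 = -1
y_2 = S_1(3) = 0
t_q=7/2 is in segment 1 (τ=3/2); S_1(τ)=-71/160

y_0=-2 y_1=-1 y_2=0
S(7/2) = -71/160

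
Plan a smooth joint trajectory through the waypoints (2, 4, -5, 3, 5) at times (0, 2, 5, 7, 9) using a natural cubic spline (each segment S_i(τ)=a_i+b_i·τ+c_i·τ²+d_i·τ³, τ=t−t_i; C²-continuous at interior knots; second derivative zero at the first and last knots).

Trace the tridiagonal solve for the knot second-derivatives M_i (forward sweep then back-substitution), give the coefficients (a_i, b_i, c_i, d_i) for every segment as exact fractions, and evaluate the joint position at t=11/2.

  seg 0: a=2 b=417/172 c=0 d=-245/688
  seg 1: a=4 b=-159/86 c=-735/344 d=201/344
  seg 2: a=-5 b=381/344 c=537/172 d=-1153/1376
  seg 3: a=3 b=609/172 c=-1311/688 d=437/1376
S(11/2) = -41505/11008

Δ: Δ0=1, Δ1=-3, Δ2=4, Δ3=1
row 1: diag=10, rhs=-24; c'=3/10, d'=-12/5
row 2: denom=10−3·3/10=91/10; d'=(42−3·-12/5)/(91/10)=492/91
row 3: denom=8−2·20/91=688/91; d'=(-18−2·492/91)/(688/91)=-1311/344
back: M3=-1311/344
back: M2=492/91−20/91·-1311/344=537/86
back: M1=-12/5−3/10·537/86=-735/172
M: M0=0, M1=-735/172, M2=537/86, M3=-1311/344, M4=0
seg 0: a=2, c=M0/2=0, d=(M1−M0)/(6·2)=-245/688, b=Δ0−h0·(2M0+M1)/6=417/172
seg 1: a=4, c=M1/2=-735/344, d=(M2−M1)/(6·3)=201/344, b=Δ1−h1·(2M1+M2)/6=-159/86
seg 2: a=-5, c=M2/2=537/172, d=(M3−M2)/(6·2)=-1153/1376, b=Δ2−h2·(2M2+M3)/6=381/344
seg 3: a=3, c=M3/2=-1311/688, d=(M4−M3)/(6·2)=437/1376, b=Δ3−h3·(2M3+M4)/6=609/172
t_q=11/2 → seg 2, τ=1/2; S=-5+381/344·τ+537/172·τ²+-1153/1376·τ³=-41505/11008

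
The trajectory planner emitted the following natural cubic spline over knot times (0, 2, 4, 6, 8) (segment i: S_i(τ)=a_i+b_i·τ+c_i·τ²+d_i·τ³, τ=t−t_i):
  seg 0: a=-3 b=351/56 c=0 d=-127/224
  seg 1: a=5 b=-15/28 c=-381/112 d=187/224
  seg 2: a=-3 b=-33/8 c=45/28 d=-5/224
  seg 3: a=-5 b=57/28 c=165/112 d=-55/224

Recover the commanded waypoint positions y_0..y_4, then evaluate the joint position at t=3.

y_0 = S_0(0) = a_0 = -3
y_1 = S_1(0) = a_1 = 5
y_2 = S_2(0) = a_2 = -3
y_3 = S_3(0) = a_3 = -5
y_4 = S_3(2) = 3
t_q=3 is in segment 1 (τ=1); S_1(τ)=425/224

y_0=-3 y_1=5 y_2=-3 y_3=-5 y_4=3
S(3) = 425/224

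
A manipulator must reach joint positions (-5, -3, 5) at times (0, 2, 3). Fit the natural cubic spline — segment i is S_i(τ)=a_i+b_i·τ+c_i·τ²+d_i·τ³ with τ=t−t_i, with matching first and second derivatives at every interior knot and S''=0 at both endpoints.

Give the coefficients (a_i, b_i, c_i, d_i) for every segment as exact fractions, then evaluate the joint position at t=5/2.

  seg 0: a=-5 b=-4/3 c=0 d=7/12
  seg 1: a=-3 b=17/3 c=7/2 d=-7/6
S(5/2) = 9/16

Δ: Δ0=1, Δ1=8
row 1: diag=6, rhs=42; c'=1/6, d'=7
back: M1=7
M: M0=0, M1=7, M2=0
seg 0: a=-5, c=M0/2=0, d=(M1−M0)/(6·2)=7/12, b=Δ0−h0·(2M0+M1)/6=-4/3
seg 1: a=-3, c=M1/2=7/2, d=(M2−M1)/(6·1)=-7/6, b=Δ1−h1·(2M1+M2)/6=17/3
t_q=5/2 → seg 1, τ=1/2; S=-3+17/3·τ+7/2·τ²+-7/6·τ³=9/16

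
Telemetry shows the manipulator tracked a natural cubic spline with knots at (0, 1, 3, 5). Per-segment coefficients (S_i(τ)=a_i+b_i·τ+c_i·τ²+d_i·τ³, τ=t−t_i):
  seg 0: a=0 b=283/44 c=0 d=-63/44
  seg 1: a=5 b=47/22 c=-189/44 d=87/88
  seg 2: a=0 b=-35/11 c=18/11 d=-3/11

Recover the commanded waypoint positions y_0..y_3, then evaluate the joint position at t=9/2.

y_0 = S_0(0) = a_0 = 0
y_1 = S_1(0) = a_1 = 5
y_2 = S_2(0) = a_2 = 0
y_3 = S_2(2) = -2
t_q=9/2 is in segment 2 (τ=3/2); S_2(τ)=-177/88

y_0=0 y_1=5 y_2=0 y_3=-2
S(9/2) = -177/88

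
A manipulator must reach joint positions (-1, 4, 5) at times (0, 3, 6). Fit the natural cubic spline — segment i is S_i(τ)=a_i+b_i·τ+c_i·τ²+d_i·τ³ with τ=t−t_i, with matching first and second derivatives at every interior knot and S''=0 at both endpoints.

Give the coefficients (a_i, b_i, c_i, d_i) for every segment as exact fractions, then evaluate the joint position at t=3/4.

Δ: Δ0=5/3, Δ1=1/3
row 1: diag=12, rhs=-8; c'=1/4, d'=-2/3
back: M1=-2/3
M: M0=0, M1=-2/3, M2=0
seg 0: a=-1, c=M0/2=0, d=(M1−M0)/(6·3)=-1/27, b=Δ0−h0·(2M0+M1)/6=2
seg 1: a=4, c=M1/2=-1/3, d=(M2−M1)/(6·3)=1/27, b=Δ1−h1·(2M1+M2)/6=1
t_q=3/4 → seg 0, τ=3/4; S=-1+2·τ+0·τ²+-1/27·τ³=31/64

  seg 0: a=-1 b=2 c=0 d=-1/27
  seg 1: a=4 b=1 c=-1/3 d=1/27
S(3/4) = 31/64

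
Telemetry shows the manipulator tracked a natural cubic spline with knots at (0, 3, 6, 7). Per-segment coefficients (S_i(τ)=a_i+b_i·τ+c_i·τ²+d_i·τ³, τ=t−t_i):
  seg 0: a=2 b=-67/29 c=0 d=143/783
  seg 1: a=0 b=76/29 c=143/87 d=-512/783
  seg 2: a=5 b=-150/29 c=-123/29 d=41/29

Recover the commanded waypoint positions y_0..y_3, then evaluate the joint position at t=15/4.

y_0 = S_0(0) = a_0 = 2
y_1 = S_1(0) = a_1 = 0
y_2 = S_2(0) = a_2 = 5
y_3 = S_2(1) = -3
t_q=15/4 is in segment 1 (τ=3/4); S_1(τ)=1213/464

y_0=2 y_1=0 y_2=5 y_3=-3
S(15/4) = 1213/464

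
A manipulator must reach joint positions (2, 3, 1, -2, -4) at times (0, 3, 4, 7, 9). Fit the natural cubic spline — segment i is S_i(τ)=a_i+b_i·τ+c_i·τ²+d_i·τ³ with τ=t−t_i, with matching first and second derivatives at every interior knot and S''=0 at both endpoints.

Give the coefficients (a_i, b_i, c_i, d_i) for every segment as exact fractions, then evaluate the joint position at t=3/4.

Δ: Δ0=1/3, Δ1=-2, Δ2=-1, Δ3=-1
row 1: diag=8, rhs=-14; c'=1/8, d'=-7/4
row 2: denom=8−1·1/8=63/8; d'=(6−1·-7/4)/(63/8)=62/63
row 3: denom=10−3·8/21=62/7; d'=(0−3·62/63)/(62/7)=-1/3
back: M3=-1/3
back: M2=62/63−8/21·-1/3=10/9
back: M1=-7/4−1/8·10/9=-17/9
M: M0=0, M1=-17/9, M2=10/9, M3=-1/3, M4=0
seg 0: a=2, c=M0/2=0, d=(M1−M0)/(6·3)=-17/162, b=Δ0−h0·(2M0+M1)/6=23/18
seg 1: a=3, c=M1/2=-17/18, d=(M2−M1)/(6·1)=1/2, b=Δ1−h1·(2M1+M2)/6=-14/9
seg 2: a=1, c=M2/2=5/9, d=(M3−M2)/(6·3)=-13/162, b=Δ2−h2·(2M2+M3)/6=-35/18
seg 3: a=-2, c=M3/2=-1/6, d=(M4−M3)/(6·2)=1/36, b=Δ3−h3·(2M3+M4)/6=-7/9
t_q=3/4 → seg 0, τ=3/4; S=2+23/18·τ+0·τ²+-17/162·τ³=373/128

  seg 0: a=2 b=23/18 c=0 d=-17/162
  seg 1: a=3 b=-14/9 c=-17/18 d=1/2
  seg 2: a=1 b=-35/18 c=5/9 d=-13/162
  seg 3: a=-2 b=-7/9 c=-1/6 d=1/36
S(3/4) = 373/128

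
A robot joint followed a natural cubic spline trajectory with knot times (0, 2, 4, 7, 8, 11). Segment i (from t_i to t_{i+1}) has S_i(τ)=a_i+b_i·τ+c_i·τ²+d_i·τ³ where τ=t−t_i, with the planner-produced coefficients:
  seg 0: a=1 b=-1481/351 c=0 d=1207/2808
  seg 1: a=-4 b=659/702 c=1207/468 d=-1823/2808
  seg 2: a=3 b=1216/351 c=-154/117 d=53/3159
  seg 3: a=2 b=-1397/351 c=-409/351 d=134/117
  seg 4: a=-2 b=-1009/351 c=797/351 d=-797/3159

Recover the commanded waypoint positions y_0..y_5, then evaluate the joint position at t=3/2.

y_0 = S_0(0) = a_0 = 1
y_1 = S_1(0) = a_1 = -4
y_2 = S_2(0) = a_2 = 3
y_3 = S_3(0) = a_3 = 2
y_4 = S_4(0) = a_4 = -2
y_5 = S_4(3) = 3
t_q=3/2 is in segment 0 (τ=3/2); S_0(τ)=-29041/7488

y_0=1 y_1=-4 y_2=3 y_3=2 y_4=-2 y_5=3
S(3/2) = -29041/7488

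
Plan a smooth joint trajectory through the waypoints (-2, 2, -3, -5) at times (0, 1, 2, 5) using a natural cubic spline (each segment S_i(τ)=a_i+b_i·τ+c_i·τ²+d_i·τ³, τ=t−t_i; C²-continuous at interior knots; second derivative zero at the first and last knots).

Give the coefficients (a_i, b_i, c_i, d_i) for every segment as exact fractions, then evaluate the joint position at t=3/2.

Δ: Δ0=4, Δ1=-5, Δ2=-2/3
row 1: diag=4, rhs=-54; c'=1/4, d'=-27/2
row 2: denom=8−1·1/4=31/4; d'=(26−1·-27/2)/(31/4)=158/31
back: M2=158/31
back: M1=-27/2−1/4·158/31=-458/31
M: M0=0, M1=-458/31, M2=158/31, M3=0
seg 0: a=-2, c=M0/2=0, d=(M1−M0)/(6·1)=-229/93, b=Δ0−h0·(2M0+M1)/6=601/93
seg 1: a=2, c=M1/2=-229/31, d=(M2−M1)/(6·1)=308/93, b=Δ1−h1·(2M1+M2)/6=-86/93
seg 2: a=-3, c=M2/2=79/31, d=(M3−M2)/(6·3)=-79/279, b=Δ2−h2·(2M2+M3)/6=-536/93
t_q=3/2 → seg 1, τ=1/2; S=2+-86/93·τ+-229/31·τ²+308/93·τ³=13/124

  seg 0: a=-2 b=601/93 c=0 d=-229/93
  seg 1: a=2 b=-86/93 c=-229/31 d=308/93
  seg 2: a=-3 b=-536/93 c=79/31 d=-79/279
S(3/2) = 13/124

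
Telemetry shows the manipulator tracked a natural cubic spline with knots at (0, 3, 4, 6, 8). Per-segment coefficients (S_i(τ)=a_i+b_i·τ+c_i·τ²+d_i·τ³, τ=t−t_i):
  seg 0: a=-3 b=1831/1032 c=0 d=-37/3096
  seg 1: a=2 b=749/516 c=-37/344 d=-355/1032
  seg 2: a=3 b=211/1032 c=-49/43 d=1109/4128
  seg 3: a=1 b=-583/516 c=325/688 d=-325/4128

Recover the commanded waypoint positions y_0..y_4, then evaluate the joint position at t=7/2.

y_0 = S_0(0) = a_0 = -3
y_1 = S_1(0) = a_1 = 2
y_2 = S_2(0) = a_2 = 3
y_3 = S_3(0) = a_3 = 1
y_4 = S_3(2) = 0
t_q=7/2 is in segment 1 (τ=1/2); S_1(τ)=7309/2752

y_0=-3 y_1=2 y_2=3 y_3=1 y_4=0
S(7/2) = 7309/2752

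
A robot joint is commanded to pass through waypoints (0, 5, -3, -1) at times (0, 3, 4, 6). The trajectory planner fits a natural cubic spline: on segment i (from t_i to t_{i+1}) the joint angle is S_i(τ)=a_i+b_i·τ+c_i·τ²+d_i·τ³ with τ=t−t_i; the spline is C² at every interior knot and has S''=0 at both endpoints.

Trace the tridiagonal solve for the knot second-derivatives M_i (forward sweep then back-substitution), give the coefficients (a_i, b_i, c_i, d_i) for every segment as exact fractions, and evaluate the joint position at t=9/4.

  seg 0: a=0 b=838/141 c=0 d=-67/141
  seg 1: a=5 b=-971/141 c=-201/47 d=446/141
  seg 2: a=-3 b=-839/141 c=245/47 d=-245/282
S(9/4) = 23943/3008

Δ: Δ0=5/3, Δ1=-8, Δ2=1
row 1: diag=8, rhs=-58; c'=1/8, d'=-29/4
row 2: denom=6−1·1/8=47/8; d'=(54−1·-29/4)/(47/8)=490/47
back: M2=490/47
back: M1=-29/4−1/8·490/47=-402/47
M: M0=0, M1=-402/47, M2=490/47, M3=0
seg 0: a=0, c=M0/2=0, d=(M1−M0)/(6·3)=-67/141, b=Δ0−h0·(2M0+M1)/6=838/141
seg 1: a=5, c=M1/2=-201/47, d=(M2−M1)/(6·1)=446/141, b=Δ1−h1·(2M1+M2)/6=-971/141
seg 2: a=-3, c=M2/2=245/47, d=(M3−M2)/(6·2)=-245/282, b=Δ2−h2·(2M2+M3)/6=-839/141
t_q=9/4 → seg 0, τ=9/4; S=0+838/141·τ+0·τ²+-67/141·τ³=23943/3008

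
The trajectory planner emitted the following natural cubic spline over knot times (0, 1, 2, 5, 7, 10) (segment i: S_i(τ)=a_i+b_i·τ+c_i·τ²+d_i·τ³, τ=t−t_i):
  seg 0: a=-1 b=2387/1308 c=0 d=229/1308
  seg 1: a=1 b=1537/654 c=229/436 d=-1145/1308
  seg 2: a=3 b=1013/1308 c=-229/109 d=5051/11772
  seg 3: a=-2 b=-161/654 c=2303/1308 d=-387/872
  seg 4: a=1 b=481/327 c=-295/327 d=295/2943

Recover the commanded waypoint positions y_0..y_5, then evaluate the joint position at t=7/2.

y_0=-1 y_1=1 y_2=3 y_3=-2 y_4=1 y_5=0
S(7/2) = 3079/3488

y_0 = S_0(0) = a_0 = -1
y_1 = S_1(0) = a_1 = 1
y_2 = S_2(0) = a_2 = 3
y_3 = S_3(0) = a_3 = -2
y_4 = S_4(0) = a_4 = 1
y_5 = S_4(3) = 0
t_q=7/2 is in segment 2 (τ=3/2); S_2(τ)=3079/3488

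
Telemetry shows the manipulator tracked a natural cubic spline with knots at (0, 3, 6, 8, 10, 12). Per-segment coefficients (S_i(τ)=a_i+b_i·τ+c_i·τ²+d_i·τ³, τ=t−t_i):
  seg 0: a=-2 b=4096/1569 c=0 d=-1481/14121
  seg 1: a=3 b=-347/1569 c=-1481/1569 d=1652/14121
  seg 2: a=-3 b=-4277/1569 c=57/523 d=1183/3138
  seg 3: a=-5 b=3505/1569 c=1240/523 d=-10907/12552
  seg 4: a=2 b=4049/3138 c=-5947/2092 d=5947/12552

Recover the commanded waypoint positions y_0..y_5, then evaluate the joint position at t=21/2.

y_0 = S_0(0) = a_0 = -2
y_1 = S_1(0) = a_1 = 3
y_2 = S_2(0) = a_2 = -3
y_3 = S_3(0) = a_3 = -5
y_4 = S_4(0) = a_4 = 2
y_5 = S_4(2) = -3
t_q=21/2 is in segment 4 (τ=1/2); S_4(τ)=66733/33472

y_0=-2 y_1=3 y_2=-3 y_3=-5 y_4=2 y_5=-3
S(21/2) = 66733/33472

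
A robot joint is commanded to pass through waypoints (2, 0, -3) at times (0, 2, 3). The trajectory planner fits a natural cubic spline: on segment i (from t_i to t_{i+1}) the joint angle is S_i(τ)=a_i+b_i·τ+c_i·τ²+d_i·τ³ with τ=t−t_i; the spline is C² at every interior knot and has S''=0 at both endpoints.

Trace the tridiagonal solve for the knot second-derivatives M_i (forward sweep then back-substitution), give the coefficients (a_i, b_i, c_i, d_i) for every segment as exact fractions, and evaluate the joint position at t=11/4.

Δ: Δ0=-1, Δ1=-3
row 1: diag=6, rhs=-12; c'=1/6, d'=-2
back: M1=-2
M: M0=0, M1=-2, M2=0
seg 0: a=2, c=M0/2=0, d=(M1−M0)/(6·2)=-1/6, b=Δ0−h0·(2M0+M1)/6=-1/3
seg 1: a=0, c=M1/2=-1, d=(M2−M1)/(6·1)=1/3, b=Δ1−h1·(2M1+M2)/6=-7/3
t_q=11/4 → seg 1, τ=3/4; S=0+-7/3·τ+-1·τ²+1/3·τ³=-139/64

  seg 0: a=2 b=-1/3 c=0 d=-1/6
  seg 1: a=0 b=-7/3 c=-1 d=1/3
S(11/4) = -139/64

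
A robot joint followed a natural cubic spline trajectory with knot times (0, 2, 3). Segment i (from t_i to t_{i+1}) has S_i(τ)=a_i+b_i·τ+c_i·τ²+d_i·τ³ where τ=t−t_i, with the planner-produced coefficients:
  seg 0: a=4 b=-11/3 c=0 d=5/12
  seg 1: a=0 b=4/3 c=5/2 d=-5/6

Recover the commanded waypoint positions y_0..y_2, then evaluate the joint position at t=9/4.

y_0 = S_0(0) = a_0 = 4
y_1 = S_1(0) = a_1 = 0
y_2 = S_1(1) = 3
t_q=9/4 is in segment 1 (τ=1/4); S_1(τ)=61/128

y_0=4 y_1=0 y_2=3
S(9/4) = 61/128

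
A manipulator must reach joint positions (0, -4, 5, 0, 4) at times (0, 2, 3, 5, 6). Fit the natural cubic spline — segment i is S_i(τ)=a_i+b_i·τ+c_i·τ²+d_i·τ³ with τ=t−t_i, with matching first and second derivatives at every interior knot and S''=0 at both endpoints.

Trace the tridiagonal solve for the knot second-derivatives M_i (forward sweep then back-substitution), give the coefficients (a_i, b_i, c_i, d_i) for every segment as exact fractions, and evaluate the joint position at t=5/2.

  seg 0: a=0 b=-20/3 c=0 d=7/6
  seg 1: a=-4 b=22/3 c=7 d=-16/3
  seg 2: a=5 b=16/3 c=-9 d=61/24
  seg 3: a=0 b=-1/6 c=25/4 d=-25/12
S(5/2) = 3/4

Δ: Δ0=-2, Δ1=9, Δ2=-5/2, Δ3=4
row 1: diag=6, rhs=66; c'=1/6, d'=11
row 2: denom=6−1·1/6=35/6; d'=(-69−1·11)/(35/6)=-96/7
row 3: denom=6−2·12/35=186/35; d'=(39−2·-96/7)/(186/35)=25/2
back: M3=25/2
back: M2=-96/7−12/35·25/2=-18
back: M1=11−1/6·-18=14
M: M0=0, M1=14, M2=-18, M3=25/2, M4=0
seg 0: a=0, c=M0/2=0, d=(M1−M0)/(6·2)=7/6, b=Δ0−h0·(2M0+M1)/6=-20/3
seg 1: a=-4, c=M1/2=7, d=(M2−M1)/(6·1)=-16/3, b=Δ1−h1·(2M1+M2)/6=22/3
seg 2: a=5, c=M2/2=-9, d=(M3−M2)/(6·2)=61/24, b=Δ2−h2·(2M2+M3)/6=16/3
seg 3: a=0, c=M3/2=25/4, d=(M4−M3)/(6·1)=-25/12, b=Δ3−h3·(2M3+M4)/6=-1/6
t_q=5/2 → seg 1, τ=1/2; S=-4+22/3·τ+7·τ²+-16/3·τ³=3/4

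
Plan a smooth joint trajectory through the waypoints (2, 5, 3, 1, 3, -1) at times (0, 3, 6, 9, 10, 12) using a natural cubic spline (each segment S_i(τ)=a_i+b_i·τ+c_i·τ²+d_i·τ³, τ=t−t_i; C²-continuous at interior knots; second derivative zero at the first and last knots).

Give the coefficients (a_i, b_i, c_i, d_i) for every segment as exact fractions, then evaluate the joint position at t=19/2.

Δ: Δ0=1, Δ1=-2/3, Δ2=-2/3, Δ3=2, Δ4=-2
row 1: diag=12, rhs=-10; c'=1/4, d'=-5/6
row 2: denom=12−3·1/4=45/4; d'=(0−3·-5/6)/(45/4)=2/9
row 3: denom=8−3·4/15=36/5; d'=(16−3·2/9)/(36/5)=115/54
row 4: denom=6−1·5/36=211/36; d'=(-24−1·115/54)/(211/36)=-2822/633
back: M4=-2822/633
back: M3=115/54−5/36·-2822/633=580/211
back: M2=2/9−4/15·580/211=-970/1899
back: M1=-5/6−1/4·-970/1899=-1340/1899
M: M0=0, M1=-1340/1899, M2=-970/1899, M3=580/211, M4=-2822/633, M5=0
seg 0: a=2, c=M0/2=0, d=(M1−M0)/(6·3)=-670/17091, b=Δ0−h0·(2M0+M1)/6=2569/1899
seg 1: a=5, c=M1/2=-670/1899, d=(M2−M1)/(6·3)=185/17091, b=Δ1−h1·(2M1+M2)/6=559/1899
seg 2: a=3, c=M2/2=-485/1899, d=(M3−M2)/(6·3)=3095/17091, b=Δ2−h2·(2M2+M3)/6=-2906/1899
seg 3: a=1, c=M3/2=290/211, d=(M4−M3)/(6·1)=-2281/1899, b=Δ3−h3·(2M3+M4)/6=3469/1899
seg 4: a=3, c=M4/2=-1411/633, d=(M5−M4)/(6·2)=1411/3798, b=Δ4−h4·(2M4+M5)/6=1846/1899
t_q=19/2 → seg 3, τ=1/2; S=1+3469/1899·τ+290/211·τ²+-2281/1899·τ³=10669/5064

  seg 0: a=2 b=2569/1899 c=0 d=-670/17091
  seg 1: a=5 b=559/1899 c=-670/1899 d=185/17091
  seg 2: a=3 b=-2906/1899 c=-485/1899 d=3095/17091
  seg 3: a=1 b=3469/1899 c=290/211 d=-2281/1899
  seg 4: a=3 b=1846/1899 c=-1411/633 d=1411/3798
S(19/2) = 10669/5064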